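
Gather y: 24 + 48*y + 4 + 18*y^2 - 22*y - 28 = 18*y^2 + 26*y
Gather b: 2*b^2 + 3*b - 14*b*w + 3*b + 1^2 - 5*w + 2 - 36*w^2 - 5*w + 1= 2*b^2 + b*(6 - 14*w) - 36*w^2 - 10*w + 4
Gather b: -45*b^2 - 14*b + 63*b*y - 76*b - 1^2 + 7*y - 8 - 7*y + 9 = -45*b^2 + b*(63*y - 90)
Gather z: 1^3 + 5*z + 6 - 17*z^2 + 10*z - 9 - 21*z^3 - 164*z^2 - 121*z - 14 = -21*z^3 - 181*z^2 - 106*z - 16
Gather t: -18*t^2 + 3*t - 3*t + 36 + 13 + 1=50 - 18*t^2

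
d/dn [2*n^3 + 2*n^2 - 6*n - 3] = 6*n^2 + 4*n - 6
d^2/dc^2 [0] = 0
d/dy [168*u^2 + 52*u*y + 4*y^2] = 52*u + 8*y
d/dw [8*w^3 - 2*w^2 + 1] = 4*w*(6*w - 1)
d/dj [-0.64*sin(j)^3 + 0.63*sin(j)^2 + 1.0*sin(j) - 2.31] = (-1.92*sin(j)^2 + 1.26*sin(j) + 1.0)*cos(j)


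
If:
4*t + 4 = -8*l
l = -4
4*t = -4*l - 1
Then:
No Solution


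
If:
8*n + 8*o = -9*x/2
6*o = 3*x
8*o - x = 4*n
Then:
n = 0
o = 0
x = 0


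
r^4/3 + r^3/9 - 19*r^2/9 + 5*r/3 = r*(r/3 + 1)*(r - 5/3)*(r - 1)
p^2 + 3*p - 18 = (p - 3)*(p + 6)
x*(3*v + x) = 3*v*x + x^2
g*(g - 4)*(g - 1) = g^3 - 5*g^2 + 4*g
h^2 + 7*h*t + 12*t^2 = (h + 3*t)*(h + 4*t)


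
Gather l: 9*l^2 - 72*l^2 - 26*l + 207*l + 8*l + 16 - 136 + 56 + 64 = -63*l^2 + 189*l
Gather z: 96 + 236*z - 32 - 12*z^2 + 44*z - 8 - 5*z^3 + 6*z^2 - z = -5*z^3 - 6*z^2 + 279*z + 56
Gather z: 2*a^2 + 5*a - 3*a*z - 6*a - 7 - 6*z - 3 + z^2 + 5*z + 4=2*a^2 - a + z^2 + z*(-3*a - 1) - 6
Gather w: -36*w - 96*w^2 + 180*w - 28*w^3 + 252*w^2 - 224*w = -28*w^3 + 156*w^2 - 80*w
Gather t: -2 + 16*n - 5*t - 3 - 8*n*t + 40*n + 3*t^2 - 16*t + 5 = 56*n + 3*t^2 + t*(-8*n - 21)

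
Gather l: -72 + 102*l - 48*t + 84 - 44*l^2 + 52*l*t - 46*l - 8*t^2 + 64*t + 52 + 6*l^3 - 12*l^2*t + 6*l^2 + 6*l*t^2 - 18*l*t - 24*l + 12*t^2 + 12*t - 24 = 6*l^3 + l^2*(-12*t - 38) + l*(6*t^2 + 34*t + 32) + 4*t^2 + 28*t + 40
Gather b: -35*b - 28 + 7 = -35*b - 21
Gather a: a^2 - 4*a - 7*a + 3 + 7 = a^2 - 11*a + 10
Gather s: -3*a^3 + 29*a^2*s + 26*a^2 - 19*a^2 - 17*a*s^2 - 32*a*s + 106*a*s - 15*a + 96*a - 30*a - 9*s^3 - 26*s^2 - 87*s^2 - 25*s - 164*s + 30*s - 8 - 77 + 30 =-3*a^3 + 7*a^2 + 51*a - 9*s^3 + s^2*(-17*a - 113) + s*(29*a^2 + 74*a - 159) - 55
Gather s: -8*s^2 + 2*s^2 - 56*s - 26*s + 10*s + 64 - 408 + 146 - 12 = -6*s^2 - 72*s - 210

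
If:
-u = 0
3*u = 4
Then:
No Solution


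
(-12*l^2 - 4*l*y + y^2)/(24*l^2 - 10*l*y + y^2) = (2*l + y)/(-4*l + y)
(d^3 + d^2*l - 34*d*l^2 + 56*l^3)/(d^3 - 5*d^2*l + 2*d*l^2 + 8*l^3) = (d + 7*l)/(d + l)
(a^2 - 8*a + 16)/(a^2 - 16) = (a - 4)/(a + 4)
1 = 1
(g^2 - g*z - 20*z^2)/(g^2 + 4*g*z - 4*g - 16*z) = (g - 5*z)/(g - 4)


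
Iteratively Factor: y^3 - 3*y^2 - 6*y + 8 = (y - 1)*(y^2 - 2*y - 8) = (y - 4)*(y - 1)*(y + 2)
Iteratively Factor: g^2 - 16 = (g + 4)*(g - 4)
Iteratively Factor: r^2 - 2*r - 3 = (r - 3)*(r + 1)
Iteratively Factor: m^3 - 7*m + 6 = (m - 1)*(m^2 + m - 6) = (m - 1)*(m + 3)*(m - 2)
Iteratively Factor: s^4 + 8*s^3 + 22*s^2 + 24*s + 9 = (s + 1)*(s^3 + 7*s^2 + 15*s + 9) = (s + 1)*(s + 3)*(s^2 + 4*s + 3) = (s + 1)^2*(s + 3)*(s + 3)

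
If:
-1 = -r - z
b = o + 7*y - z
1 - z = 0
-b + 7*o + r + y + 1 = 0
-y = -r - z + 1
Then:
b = -4/3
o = -1/3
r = 0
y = 0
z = 1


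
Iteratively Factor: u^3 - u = (u + 1)*(u^2 - u) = u*(u + 1)*(u - 1)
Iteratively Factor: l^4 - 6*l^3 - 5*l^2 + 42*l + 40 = (l - 5)*(l^3 - l^2 - 10*l - 8) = (l - 5)*(l + 1)*(l^2 - 2*l - 8) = (l - 5)*(l + 1)*(l + 2)*(l - 4)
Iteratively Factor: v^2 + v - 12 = (v - 3)*(v + 4)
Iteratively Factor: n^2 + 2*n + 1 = (n + 1)*(n + 1)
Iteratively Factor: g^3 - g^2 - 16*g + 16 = (g + 4)*(g^2 - 5*g + 4) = (g - 4)*(g + 4)*(g - 1)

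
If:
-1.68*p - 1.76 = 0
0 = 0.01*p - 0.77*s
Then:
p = -1.05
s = -0.01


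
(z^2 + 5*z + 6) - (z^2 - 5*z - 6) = 10*z + 12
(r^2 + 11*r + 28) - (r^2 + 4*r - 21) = 7*r + 49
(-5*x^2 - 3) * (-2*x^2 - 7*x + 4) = 10*x^4 + 35*x^3 - 14*x^2 + 21*x - 12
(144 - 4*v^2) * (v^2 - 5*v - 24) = -4*v^4 + 20*v^3 + 240*v^2 - 720*v - 3456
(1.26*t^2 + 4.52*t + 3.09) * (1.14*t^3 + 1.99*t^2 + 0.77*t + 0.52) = 1.4364*t^5 + 7.6602*t^4 + 13.4876*t^3 + 10.2847*t^2 + 4.7297*t + 1.6068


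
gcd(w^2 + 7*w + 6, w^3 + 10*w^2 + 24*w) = w + 6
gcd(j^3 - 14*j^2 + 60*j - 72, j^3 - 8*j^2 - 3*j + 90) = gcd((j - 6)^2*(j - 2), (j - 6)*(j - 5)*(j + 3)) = j - 6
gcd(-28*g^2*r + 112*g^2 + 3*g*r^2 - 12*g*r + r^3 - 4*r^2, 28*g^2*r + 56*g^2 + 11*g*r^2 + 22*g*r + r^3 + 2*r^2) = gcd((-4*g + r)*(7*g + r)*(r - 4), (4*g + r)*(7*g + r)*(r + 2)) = 7*g + r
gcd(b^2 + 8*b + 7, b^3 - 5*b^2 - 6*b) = b + 1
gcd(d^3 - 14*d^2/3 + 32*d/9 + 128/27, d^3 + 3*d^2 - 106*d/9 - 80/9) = d^2 - 2*d - 16/9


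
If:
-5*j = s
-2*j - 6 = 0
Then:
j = -3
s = 15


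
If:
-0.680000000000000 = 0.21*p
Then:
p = -3.24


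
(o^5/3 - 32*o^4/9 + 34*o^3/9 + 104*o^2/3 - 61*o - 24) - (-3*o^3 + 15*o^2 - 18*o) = o^5/3 - 32*o^4/9 + 61*o^3/9 + 59*o^2/3 - 43*o - 24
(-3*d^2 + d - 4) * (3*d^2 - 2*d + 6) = -9*d^4 + 9*d^3 - 32*d^2 + 14*d - 24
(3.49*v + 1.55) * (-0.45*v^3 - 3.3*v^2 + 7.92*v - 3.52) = -1.5705*v^4 - 12.2145*v^3 + 22.5258*v^2 - 0.00880000000000081*v - 5.456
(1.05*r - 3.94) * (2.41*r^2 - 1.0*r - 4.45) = 2.5305*r^3 - 10.5454*r^2 - 0.7325*r + 17.533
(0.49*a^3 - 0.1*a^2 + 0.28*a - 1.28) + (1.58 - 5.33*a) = 0.49*a^3 - 0.1*a^2 - 5.05*a + 0.3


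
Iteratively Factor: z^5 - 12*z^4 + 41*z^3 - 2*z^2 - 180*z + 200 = (z - 2)*(z^4 - 10*z^3 + 21*z^2 + 40*z - 100) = (z - 2)*(z + 2)*(z^3 - 12*z^2 + 45*z - 50) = (z - 2)^2*(z + 2)*(z^2 - 10*z + 25) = (z - 5)*(z - 2)^2*(z + 2)*(z - 5)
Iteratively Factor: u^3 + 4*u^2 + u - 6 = (u + 2)*(u^2 + 2*u - 3) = (u - 1)*(u + 2)*(u + 3)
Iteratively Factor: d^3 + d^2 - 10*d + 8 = (d - 1)*(d^2 + 2*d - 8) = (d - 1)*(d + 4)*(d - 2)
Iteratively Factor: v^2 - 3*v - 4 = (v - 4)*(v + 1)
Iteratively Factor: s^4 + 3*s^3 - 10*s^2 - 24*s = (s)*(s^3 + 3*s^2 - 10*s - 24) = s*(s + 2)*(s^2 + s - 12) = s*(s - 3)*(s + 2)*(s + 4)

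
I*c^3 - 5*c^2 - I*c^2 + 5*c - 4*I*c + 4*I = (c + I)*(c + 4*I)*(I*c - I)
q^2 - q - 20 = (q - 5)*(q + 4)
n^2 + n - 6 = (n - 2)*(n + 3)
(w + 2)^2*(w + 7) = w^3 + 11*w^2 + 32*w + 28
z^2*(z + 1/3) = z^3 + z^2/3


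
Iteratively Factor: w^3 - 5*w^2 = (w)*(w^2 - 5*w) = w^2*(w - 5)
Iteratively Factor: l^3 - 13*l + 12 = (l + 4)*(l^2 - 4*l + 3) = (l - 1)*(l + 4)*(l - 3)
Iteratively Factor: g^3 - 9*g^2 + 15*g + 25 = (g - 5)*(g^2 - 4*g - 5) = (g - 5)*(g + 1)*(g - 5)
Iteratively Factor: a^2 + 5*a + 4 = (a + 1)*(a + 4)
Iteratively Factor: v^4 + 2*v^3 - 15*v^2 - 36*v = (v)*(v^3 + 2*v^2 - 15*v - 36) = v*(v + 3)*(v^2 - v - 12) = v*(v + 3)^2*(v - 4)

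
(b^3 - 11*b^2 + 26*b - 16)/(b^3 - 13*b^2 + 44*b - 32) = (b - 2)/(b - 4)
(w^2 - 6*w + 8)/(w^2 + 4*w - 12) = (w - 4)/(w + 6)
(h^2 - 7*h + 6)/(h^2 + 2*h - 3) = (h - 6)/(h + 3)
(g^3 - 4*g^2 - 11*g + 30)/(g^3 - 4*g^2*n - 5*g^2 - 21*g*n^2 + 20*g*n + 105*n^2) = (g^2 + g - 6)/(g^2 - 4*g*n - 21*n^2)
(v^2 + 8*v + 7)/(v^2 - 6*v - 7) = (v + 7)/(v - 7)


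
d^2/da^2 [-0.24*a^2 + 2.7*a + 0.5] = -0.480000000000000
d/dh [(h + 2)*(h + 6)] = 2*h + 8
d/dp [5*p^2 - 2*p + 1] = 10*p - 2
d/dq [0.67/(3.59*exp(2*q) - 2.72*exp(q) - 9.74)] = (1.8224 - 4.8106*exp(q))*exp(q)/(-3.59*exp(2*q) + 2.72*exp(q) + 9.74)^2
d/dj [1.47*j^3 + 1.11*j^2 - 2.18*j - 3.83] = 4.41*j^2 + 2.22*j - 2.18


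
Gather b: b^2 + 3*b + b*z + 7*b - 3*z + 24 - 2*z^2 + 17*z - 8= b^2 + b*(z + 10) - 2*z^2 + 14*z + 16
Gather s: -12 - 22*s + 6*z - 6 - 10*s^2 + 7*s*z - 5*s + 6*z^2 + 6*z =-10*s^2 + s*(7*z - 27) + 6*z^2 + 12*z - 18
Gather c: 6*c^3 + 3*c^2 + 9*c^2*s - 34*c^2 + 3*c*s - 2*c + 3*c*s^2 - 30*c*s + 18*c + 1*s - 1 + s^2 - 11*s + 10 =6*c^3 + c^2*(9*s - 31) + c*(3*s^2 - 27*s + 16) + s^2 - 10*s + 9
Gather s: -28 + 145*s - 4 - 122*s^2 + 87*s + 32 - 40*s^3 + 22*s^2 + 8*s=-40*s^3 - 100*s^2 + 240*s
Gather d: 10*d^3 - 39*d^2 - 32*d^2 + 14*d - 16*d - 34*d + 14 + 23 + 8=10*d^3 - 71*d^2 - 36*d + 45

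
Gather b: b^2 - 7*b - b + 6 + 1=b^2 - 8*b + 7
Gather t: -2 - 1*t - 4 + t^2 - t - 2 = t^2 - 2*t - 8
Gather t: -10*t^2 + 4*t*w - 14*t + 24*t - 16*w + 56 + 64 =-10*t^2 + t*(4*w + 10) - 16*w + 120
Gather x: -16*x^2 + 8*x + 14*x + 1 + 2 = -16*x^2 + 22*x + 3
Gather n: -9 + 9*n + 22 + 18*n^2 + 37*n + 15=18*n^2 + 46*n + 28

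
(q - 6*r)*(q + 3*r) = q^2 - 3*q*r - 18*r^2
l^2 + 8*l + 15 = (l + 3)*(l + 5)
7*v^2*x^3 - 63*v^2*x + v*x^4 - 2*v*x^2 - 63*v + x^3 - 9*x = (7*v + x)*(x - 3)*(x + 3)*(v*x + 1)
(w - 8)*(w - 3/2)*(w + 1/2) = w^3 - 9*w^2 + 29*w/4 + 6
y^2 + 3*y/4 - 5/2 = (y - 5/4)*(y + 2)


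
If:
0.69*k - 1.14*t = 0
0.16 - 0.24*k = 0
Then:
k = 0.67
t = 0.40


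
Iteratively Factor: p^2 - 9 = (p - 3)*(p + 3)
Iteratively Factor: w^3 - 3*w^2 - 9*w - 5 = (w - 5)*(w^2 + 2*w + 1) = (w - 5)*(w + 1)*(w + 1)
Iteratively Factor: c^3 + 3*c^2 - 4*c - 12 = (c + 3)*(c^2 - 4) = (c + 2)*(c + 3)*(c - 2)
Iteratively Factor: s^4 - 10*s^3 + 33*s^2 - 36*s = (s - 3)*(s^3 - 7*s^2 + 12*s) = (s - 4)*(s - 3)*(s^2 - 3*s) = (s - 4)*(s - 3)^2*(s)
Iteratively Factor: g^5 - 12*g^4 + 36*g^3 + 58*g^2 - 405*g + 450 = (g - 5)*(g^4 - 7*g^3 + g^2 + 63*g - 90) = (g - 5)*(g + 3)*(g^3 - 10*g^2 + 31*g - 30) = (g - 5)*(g - 3)*(g + 3)*(g^2 - 7*g + 10) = (g - 5)*(g - 3)*(g - 2)*(g + 3)*(g - 5)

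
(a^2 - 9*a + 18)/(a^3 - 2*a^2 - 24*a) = (a - 3)/(a*(a + 4))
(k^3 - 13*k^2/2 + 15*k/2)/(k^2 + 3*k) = (2*k^2 - 13*k + 15)/(2*(k + 3))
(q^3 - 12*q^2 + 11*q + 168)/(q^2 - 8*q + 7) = (q^2 - 5*q - 24)/(q - 1)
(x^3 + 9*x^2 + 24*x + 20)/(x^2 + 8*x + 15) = (x^2 + 4*x + 4)/(x + 3)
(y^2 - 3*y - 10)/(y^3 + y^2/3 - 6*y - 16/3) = 3*(y - 5)/(3*y^2 - 5*y - 8)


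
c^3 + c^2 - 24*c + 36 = (c - 3)*(c - 2)*(c + 6)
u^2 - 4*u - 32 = (u - 8)*(u + 4)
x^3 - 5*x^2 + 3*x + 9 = (x - 3)^2*(x + 1)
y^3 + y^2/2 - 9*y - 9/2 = (y - 3)*(y + 1/2)*(y + 3)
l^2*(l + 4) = l^3 + 4*l^2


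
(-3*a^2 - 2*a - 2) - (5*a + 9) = -3*a^2 - 7*a - 11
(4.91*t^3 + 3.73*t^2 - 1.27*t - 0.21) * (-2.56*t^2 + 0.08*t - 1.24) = -12.5696*t^5 - 9.156*t^4 - 2.5388*t^3 - 4.1892*t^2 + 1.558*t + 0.2604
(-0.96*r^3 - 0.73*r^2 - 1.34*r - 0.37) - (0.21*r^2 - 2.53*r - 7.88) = -0.96*r^3 - 0.94*r^2 + 1.19*r + 7.51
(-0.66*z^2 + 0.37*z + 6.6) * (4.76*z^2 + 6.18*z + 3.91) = -3.1416*z^4 - 2.3176*z^3 + 31.122*z^2 + 42.2347*z + 25.806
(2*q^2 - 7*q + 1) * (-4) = -8*q^2 + 28*q - 4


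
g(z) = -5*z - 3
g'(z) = -5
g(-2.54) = 9.70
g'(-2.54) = -5.00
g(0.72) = -6.60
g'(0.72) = -5.00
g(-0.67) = 0.35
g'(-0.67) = -5.00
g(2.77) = -16.85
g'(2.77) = -5.00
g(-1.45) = 4.25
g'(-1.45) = -5.00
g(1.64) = -11.20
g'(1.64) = -5.00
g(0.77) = -6.85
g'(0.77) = -5.00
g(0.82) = -7.10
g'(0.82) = -5.00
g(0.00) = -3.00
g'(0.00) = -5.00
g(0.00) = -3.00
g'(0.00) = -5.00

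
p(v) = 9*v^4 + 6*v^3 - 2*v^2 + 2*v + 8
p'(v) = 36*v^3 + 18*v^2 - 4*v + 2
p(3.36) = 1366.83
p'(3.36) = 1557.36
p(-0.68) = 5.75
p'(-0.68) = 1.72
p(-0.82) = 5.78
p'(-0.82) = -2.47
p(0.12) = 8.22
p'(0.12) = 1.84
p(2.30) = 326.88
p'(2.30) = 526.03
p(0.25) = 8.50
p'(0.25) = 2.69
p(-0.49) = 6.35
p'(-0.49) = 4.05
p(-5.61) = 7788.92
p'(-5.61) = -5765.17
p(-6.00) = 10292.00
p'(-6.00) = -7102.00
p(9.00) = 63287.00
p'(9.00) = 27668.00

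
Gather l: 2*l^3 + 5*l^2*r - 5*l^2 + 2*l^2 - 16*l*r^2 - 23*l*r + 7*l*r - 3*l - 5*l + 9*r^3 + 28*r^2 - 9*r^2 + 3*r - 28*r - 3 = 2*l^3 + l^2*(5*r - 3) + l*(-16*r^2 - 16*r - 8) + 9*r^3 + 19*r^2 - 25*r - 3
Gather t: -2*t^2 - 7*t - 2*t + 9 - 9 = -2*t^2 - 9*t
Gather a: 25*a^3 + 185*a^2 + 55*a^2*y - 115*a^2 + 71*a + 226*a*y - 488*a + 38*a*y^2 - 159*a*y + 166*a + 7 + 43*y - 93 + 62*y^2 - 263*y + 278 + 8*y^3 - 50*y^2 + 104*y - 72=25*a^3 + a^2*(55*y + 70) + a*(38*y^2 + 67*y - 251) + 8*y^3 + 12*y^2 - 116*y + 120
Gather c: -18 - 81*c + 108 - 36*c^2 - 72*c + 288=-36*c^2 - 153*c + 378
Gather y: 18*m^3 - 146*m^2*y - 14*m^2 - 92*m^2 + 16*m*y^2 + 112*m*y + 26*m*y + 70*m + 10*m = 18*m^3 - 106*m^2 + 16*m*y^2 + 80*m + y*(-146*m^2 + 138*m)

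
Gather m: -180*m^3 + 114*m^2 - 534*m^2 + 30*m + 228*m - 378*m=-180*m^3 - 420*m^2 - 120*m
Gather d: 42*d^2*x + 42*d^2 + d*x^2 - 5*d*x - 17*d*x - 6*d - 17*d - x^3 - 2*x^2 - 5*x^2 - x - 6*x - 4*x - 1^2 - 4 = d^2*(42*x + 42) + d*(x^2 - 22*x - 23) - x^3 - 7*x^2 - 11*x - 5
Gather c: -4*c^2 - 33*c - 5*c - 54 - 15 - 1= -4*c^2 - 38*c - 70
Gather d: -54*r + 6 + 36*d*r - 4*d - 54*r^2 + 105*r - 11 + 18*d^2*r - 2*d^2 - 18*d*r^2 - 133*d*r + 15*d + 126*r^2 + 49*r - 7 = d^2*(18*r - 2) + d*(-18*r^2 - 97*r + 11) + 72*r^2 + 100*r - 12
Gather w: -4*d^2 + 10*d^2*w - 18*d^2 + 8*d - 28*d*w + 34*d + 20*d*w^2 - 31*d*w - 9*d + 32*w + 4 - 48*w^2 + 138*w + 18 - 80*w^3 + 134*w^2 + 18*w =-22*d^2 + 33*d - 80*w^3 + w^2*(20*d + 86) + w*(10*d^2 - 59*d + 188) + 22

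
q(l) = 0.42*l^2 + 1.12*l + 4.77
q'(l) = 0.84*l + 1.12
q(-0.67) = 4.21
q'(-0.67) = 0.56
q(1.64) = 7.74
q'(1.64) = 2.50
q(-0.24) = 4.53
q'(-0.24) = 0.92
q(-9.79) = 34.06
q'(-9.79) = -7.10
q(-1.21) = 4.03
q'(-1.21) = 0.10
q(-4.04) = 7.10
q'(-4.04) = -2.27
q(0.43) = 5.33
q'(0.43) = 1.48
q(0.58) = 5.56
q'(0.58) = 1.61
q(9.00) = 48.87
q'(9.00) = 8.68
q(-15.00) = 82.47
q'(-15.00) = -11.48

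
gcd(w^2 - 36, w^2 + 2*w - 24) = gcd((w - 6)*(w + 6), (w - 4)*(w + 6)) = w + 6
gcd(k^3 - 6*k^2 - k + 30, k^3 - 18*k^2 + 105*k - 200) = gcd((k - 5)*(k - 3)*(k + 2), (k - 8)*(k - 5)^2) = k - 5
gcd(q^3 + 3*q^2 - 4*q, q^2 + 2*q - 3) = q - 1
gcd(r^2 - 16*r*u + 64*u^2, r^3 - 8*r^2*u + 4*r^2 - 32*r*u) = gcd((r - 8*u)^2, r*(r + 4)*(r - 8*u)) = r - 8*u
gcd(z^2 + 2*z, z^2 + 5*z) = z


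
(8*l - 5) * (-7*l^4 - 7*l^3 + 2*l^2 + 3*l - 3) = -56*l^5 - 21*l^4 + 51*l^3 + 14*l^2 - 39*l + 15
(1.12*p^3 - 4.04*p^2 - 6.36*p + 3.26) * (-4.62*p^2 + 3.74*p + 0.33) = -5.1744*p^5 + 22.8536*p^4 + 14.6432*p^3 - 40.1808*p^2 + 10.0936*p + 1.0758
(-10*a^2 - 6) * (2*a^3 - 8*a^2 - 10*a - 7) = -20*a^5 + 80*a^4 + 88*a^3 + 118*a^2 + 60*a + 42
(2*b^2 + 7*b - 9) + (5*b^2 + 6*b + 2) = 7*b^2 + 13*b - 7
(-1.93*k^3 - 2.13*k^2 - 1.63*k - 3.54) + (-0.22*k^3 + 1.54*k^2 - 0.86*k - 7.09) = -2.15*k^3 - 0.59*k^2 - 2.49*k - 10.63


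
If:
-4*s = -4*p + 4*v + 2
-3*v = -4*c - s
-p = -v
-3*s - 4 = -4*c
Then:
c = 5/8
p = 2/3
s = -1/2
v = 2/3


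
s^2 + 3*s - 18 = (s - 3)*(s + 6)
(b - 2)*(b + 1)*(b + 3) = b^3 + 2*b^2 - 5*b - 6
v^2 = v^2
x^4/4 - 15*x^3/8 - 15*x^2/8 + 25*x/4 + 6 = (x/4 + 1/4)*(x - 8)*(x - 2)*(x + 3/2)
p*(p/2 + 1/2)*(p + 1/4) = p^3/2 + 5*p^2/8 + p/8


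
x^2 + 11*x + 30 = (x + 5)*(x + 6)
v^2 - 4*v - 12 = (v - 6)*(v + 2)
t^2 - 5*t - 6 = (t - 6)*(t + 1)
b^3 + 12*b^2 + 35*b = b*(b + 5)*(b + 7)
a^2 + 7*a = a*(a + 7)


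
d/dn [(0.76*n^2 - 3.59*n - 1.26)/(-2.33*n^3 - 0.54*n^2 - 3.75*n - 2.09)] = (1.7708*n^4 - 16.7294*n^3 - 13.596*n^2 - 4.5376*n + 2.7781)/(5.4289*n^6 + 2.5164*n^5 + 17.7666*n^4 + 13.7894*n^3 + 16.3197*n^2 + 15.675*n + 4.3681)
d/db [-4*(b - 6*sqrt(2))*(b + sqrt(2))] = -8*b + 20*sqrt(2)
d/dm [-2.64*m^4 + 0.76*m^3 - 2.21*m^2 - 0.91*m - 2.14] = -10.56*m^3 + 2.28*m^2 - 4.42*m - 0.91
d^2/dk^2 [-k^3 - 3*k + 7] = -6*k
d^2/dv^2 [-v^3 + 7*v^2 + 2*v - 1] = 14 - 6*v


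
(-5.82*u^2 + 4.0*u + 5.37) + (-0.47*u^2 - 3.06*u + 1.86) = -6.29*u^2 + 0.94*u + 7.23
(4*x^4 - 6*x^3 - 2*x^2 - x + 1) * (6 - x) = -4*x^5 + 30*x^4 - 34*x^3 - 11*x^2 - 7*x + 6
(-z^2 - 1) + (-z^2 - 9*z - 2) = -2*z^2 - 9*z - 3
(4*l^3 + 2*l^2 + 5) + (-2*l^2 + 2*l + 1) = 4*l^3 + 2*l + 6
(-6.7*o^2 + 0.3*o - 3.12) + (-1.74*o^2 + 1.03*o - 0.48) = -8.44*o^2 + 1.33*o - 3.6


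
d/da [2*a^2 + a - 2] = 4*a + 1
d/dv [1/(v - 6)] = -1/(v - 6)^2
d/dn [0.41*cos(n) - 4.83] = -0.41*sin(n)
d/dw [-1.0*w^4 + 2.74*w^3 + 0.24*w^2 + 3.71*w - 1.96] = -4.0*w^3 + 8.22*w^2 + 0.48*w + 3.71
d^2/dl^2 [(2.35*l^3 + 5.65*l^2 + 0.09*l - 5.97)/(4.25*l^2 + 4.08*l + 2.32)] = (5.6843418860808e-14*l^5 - 160.79467*l^3 - 847.78779*l^2 - 550.55136*l - 21.912304)/(76.765625*l^6 + 221.085*l^5 + 337.9566*l^4 + 309.290112*l^3 + 184.484544*l^2 + 65.880576*l + 12.487168)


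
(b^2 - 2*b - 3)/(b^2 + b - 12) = (b + 1)/(b + 4)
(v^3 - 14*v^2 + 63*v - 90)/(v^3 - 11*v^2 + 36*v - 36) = (v - 5)/(v - 2)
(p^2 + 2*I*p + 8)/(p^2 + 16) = (p - 2*I)/(p - 4*I)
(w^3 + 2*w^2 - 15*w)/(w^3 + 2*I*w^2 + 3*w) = (w^2 + 2*w - 15)/(w^2 + 2*I*w + 3)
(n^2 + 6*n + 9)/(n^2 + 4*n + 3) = (n + 3)/(n + 1)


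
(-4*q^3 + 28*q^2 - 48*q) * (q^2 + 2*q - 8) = -4*q^5 + 20*q^4 + 40*q^3 - 320*q^2 + 384*q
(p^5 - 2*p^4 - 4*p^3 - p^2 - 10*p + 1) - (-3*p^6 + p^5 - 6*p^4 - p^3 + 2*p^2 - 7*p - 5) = 3*p^6 + 4*p^4 - 3*p^3 - 3*p^2 - 3*p + 6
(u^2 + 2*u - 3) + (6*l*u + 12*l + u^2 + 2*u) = 6*l*u + 12*l + 2*u^2 + 4*u - 3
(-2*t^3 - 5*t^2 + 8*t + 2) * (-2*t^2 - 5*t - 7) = 4*t^5 + 20*t^4 + 23*t^3 - 9*t^2 - 66*t - 14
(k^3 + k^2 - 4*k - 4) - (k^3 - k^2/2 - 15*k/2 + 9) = 3*k^2/2 + 7*k/2 - 13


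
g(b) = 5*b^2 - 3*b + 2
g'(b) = 10*b - 3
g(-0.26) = 3.12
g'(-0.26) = -5.60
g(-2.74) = 47.76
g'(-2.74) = -30.40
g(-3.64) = 79.17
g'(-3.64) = -39.40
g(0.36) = 1.57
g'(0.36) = 0.60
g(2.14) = 18.48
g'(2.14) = 18.40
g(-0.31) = 3.41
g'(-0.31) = -6.10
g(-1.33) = 14.83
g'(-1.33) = -16.30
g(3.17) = 42.73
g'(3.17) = 28.70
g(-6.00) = 200.00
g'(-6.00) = -63.00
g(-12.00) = 758.00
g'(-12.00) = -123.00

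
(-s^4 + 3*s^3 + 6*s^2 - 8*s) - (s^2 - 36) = -s^4 + 3*s^3 + 5*s^2 - 8*s + 36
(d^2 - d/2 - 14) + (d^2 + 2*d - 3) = 2*d^2 + 3*d/2 - 17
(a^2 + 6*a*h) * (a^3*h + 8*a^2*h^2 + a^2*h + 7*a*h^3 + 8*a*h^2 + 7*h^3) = a^5*h + 14*a^4*h^2 + a^4*h + 55*a^3*h^3 + 14*a^3*h^2 + 42*a^2*h^4 + 55*a^2*h^3 + 42*a*h^4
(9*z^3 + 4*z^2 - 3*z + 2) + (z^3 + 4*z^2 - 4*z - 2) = 10*z^3 + 8*z^2 - 7*z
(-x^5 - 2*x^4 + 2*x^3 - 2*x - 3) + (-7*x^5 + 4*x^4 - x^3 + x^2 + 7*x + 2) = -8*x^5 + 2*x^4 + x^3 + x^2 + 5*x - 1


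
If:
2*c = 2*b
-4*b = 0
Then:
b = 0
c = 0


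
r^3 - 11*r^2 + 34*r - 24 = (r - 6)*(r - 4)*(r - 1)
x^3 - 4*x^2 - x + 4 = (x - 4)*(x - 1)*(x + 1)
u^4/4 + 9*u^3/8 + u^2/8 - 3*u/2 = u*(u/4 + 1)*(u - 1)*(u + 3/2)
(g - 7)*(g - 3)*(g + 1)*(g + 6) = g^4 - 3*g^3 - 43*g^2 + 87*g + 126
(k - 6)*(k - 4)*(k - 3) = k^3 - 13*k^2 + 54*k - 72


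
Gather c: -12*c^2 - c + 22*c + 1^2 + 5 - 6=-12*c^2 + 21*c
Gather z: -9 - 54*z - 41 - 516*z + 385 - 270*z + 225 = 560 - 840*z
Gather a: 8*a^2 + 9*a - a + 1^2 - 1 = 8*a^2 + 8*a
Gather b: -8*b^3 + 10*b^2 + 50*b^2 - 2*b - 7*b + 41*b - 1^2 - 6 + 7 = -8*b^3 + 60*b^2 + 32*b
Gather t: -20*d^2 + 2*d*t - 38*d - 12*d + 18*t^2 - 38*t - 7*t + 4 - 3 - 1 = -20*d^2 - 50*d + 18*t^2 + t*(2*d - 45)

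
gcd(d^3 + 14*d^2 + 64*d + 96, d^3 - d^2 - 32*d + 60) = d + 6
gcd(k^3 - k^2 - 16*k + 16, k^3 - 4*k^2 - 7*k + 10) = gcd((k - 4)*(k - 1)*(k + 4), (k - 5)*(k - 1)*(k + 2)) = k - 1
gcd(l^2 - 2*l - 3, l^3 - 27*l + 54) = l - 3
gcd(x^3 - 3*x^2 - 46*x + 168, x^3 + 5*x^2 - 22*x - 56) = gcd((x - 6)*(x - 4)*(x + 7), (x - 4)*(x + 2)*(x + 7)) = x^2 + 3*x - 28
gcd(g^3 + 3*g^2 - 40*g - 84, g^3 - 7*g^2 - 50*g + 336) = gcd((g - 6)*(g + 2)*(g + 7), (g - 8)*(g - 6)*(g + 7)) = g^2 + g - 42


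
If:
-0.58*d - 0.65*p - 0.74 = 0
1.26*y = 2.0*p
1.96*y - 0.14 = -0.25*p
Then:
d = -1.32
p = 0.04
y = 0.07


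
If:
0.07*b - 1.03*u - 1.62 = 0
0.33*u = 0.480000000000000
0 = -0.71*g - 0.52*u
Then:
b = 44.55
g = -1.07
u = 1.45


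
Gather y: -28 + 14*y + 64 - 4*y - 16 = 10*y + 20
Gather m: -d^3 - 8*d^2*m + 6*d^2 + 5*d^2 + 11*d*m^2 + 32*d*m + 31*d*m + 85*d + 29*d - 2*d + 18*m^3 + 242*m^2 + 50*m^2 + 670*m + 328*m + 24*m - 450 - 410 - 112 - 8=-d^3 + 11*d^2 + 112*d + 18*m^3 + m^2*(11*d + 292) + m*(-8*d^2 + 63*d + 1022) - 980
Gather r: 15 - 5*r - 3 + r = 12 - 4*r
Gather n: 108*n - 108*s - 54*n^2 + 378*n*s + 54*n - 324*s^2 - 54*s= -54*n^2 + n*(378*s + 162) - 324*s^2 - 162*s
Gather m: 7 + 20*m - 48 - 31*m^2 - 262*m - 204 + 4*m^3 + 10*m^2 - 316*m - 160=4*m^3 - 21*m^2 - 558*m - 405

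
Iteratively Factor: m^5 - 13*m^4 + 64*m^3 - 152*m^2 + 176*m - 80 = (m - 2)*(m^4 - 11*m^3 + 42*m^2 - 68*m + 40) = (m - 2)^2*(m^3 - 9*m^2 + 24*m - 20) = (m - 2)^3*(m^2 - 7*m + 10) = (m - 5)*(m - 2)^3*(m - 2)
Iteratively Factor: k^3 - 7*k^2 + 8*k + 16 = (k - 4)*(k^2 - 3*k - 4) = (k - 4)*(k + 1)*(k - 4)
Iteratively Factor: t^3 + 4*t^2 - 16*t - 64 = (t - 4)*(t^2 + 8*t + 16) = (t - 4)*(t + 4)*(t + 4)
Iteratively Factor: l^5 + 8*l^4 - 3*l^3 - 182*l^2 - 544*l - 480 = (l + 3)*(l^4 + 5*l^3 - 18*l^2 - 128*l - 160) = (l - 5)*(l + 3)*(l^3 + 10*l^2 + 32*l + 32) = (l - 5)*(l + 2)*(l + 3)*(l^2 + 8*l + 16) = (l - 5)*(l + 2)*(l + 3)*(l + 4)*(l + 4)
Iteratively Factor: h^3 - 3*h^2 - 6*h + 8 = (h - 1)*(h^2 - 2*h - 8) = (h - 4)*(h - 1)*(h + 2)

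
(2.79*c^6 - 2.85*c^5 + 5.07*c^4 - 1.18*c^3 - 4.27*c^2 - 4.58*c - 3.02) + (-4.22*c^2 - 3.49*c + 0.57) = 2.79*c^6 - 2.85*c^5 + 5.07*c^4 - 1.18*c^3 - 8.49*c^2 - 8.07*c - 2.45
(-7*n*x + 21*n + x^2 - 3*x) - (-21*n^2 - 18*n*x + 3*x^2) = 21*n^2 + 11*n*x + 21*n - 2*x^2 - 3*x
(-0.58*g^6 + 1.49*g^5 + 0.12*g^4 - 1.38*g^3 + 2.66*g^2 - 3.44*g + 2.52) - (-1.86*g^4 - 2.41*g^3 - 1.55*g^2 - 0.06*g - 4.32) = -0.58*g^6 + 1.49*g^5 + 1.98*g^4 + 1.03*g^3 + 4.21*g^2 - 3.38*g + 6.84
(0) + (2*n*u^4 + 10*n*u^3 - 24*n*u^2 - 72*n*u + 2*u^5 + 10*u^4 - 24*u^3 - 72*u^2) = 2*n*u^4 + 10*n*u^3 - 24*n*u^2 - 72*n*u + 2*u^5 + 10*u^4 - 24*u^3 - 72*u^2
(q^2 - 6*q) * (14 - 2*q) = -2*q^3 + 26*q^2 - 84*q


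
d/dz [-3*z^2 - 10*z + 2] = -6*z - 10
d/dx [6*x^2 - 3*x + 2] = 12*x - 3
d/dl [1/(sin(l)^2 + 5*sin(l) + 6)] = -(2*sin(l) + 5)*cos(l)/(sin(l)^2 + 5*sin(l) + 6)^2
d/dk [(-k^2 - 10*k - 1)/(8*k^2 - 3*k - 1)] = (83*k^2 + 18*k + 7)/(64*k^4 - 48*k^3 - 7*k^2 + 6*k + 1)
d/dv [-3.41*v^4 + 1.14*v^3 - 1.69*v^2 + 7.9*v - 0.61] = -13.64*v^3 + 3.42*v^2 - 3.38*v + 7.9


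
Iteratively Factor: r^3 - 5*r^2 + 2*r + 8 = (r - 2)*(r^2 - 3*r - 4) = (r - 2)*(r + 1)*(r - 4)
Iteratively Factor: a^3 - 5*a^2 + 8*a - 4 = (a - 1)*(a^2 - 4*a + 4) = (a - 2)*(a - 1)*(a - 2)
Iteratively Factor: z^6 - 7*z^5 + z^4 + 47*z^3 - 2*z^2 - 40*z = (z)*(z^5 - 7*z^4 + z^3 + 47*z^2 - 2*z - 40) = z*(z - 1)*(z^4 - 6*z^3 - 5*z^2 + 42*z + 40) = z*(z - 4)*(z - 1)*(z^3 - 2*z^2 - 13*z - 10) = z*(z - 4)*(z - 1)*(z + 2)*(z^2 - 4*z - 5) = z*(z - 5)*(z - 4)*(z - 1)*(z + 2)*(z + 1)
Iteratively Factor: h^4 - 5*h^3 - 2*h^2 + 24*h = (h + 2)*(h^3 - 7*h^2 + 12*h) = (h - 3)*(h + 2)*(h^2 - 4*h) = (h - 4)*(h - 3)*(h + 2)*(h)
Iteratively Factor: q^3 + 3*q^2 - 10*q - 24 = (q + 4)*(q^2 - q - 6) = (q + 2)*(q + 4)*(q - 3)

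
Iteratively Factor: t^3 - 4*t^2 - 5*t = (t - 5)*(t^2 + t) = t*(t - 5)*(t + 1)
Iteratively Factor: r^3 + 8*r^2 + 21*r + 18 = (r + 3)*(r^2 + 5*r + 6) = (r + 2)*(r + 3)*(r + 3)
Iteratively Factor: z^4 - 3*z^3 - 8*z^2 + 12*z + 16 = (z + 1)*(z^3 - 4*z^2 - 4*z + 16) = (z - 2)*(z + 1)*(z^2 - 2*z - 8) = (z - 4)*(z - 2)*(z + 1)*(z + 2)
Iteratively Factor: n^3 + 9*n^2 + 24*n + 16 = (n + 1)*(n^2 + 8*n + 16) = (n + 1)*(n + 4)*(n + 4)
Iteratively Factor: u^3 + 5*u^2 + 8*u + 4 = (u + 2)*(u^2 + 3*u + 2) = (u + 1)*(u + 2)*(u + 2)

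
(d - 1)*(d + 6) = d^2 + 5*d - 6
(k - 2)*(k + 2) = k^2 - 4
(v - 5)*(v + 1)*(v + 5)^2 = v^4 + 6*v^3 - 20*v^2 - 150*v - 125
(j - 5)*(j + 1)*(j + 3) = j^3 - j^2 - 17*j - 15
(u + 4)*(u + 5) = u^2 + 9*u + 20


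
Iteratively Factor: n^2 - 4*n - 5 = (n - 5)*(n + 1)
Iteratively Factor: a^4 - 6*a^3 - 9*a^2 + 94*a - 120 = (a + 4)*(a^3 - 10*a^2 + 31*a - 30) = (a - 5)*(a + 4)*(a^2 - 5*a + 6) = (a - 5)*(a - 3)*(a + 4)*(a - 2)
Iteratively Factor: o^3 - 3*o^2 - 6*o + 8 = (o + 2)*(o^2 - 5*o + 4) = (o - 4)*(o + 2)*(o - 1)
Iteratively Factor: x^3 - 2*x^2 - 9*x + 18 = (x + 3)*(x^2 - 5*x + 6) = (x - 2)*(x + 3)*(x - 3)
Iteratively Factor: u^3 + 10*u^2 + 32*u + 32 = (u + 4)*(u^2 + 6*u + 8) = (u + 4)^2*(u + 2)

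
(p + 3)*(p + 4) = p^2 + 7*p + 12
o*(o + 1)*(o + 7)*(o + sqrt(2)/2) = o^4 + sqrt(2)*o^3/2 + 8*o^3 + 4*sqrt(2)*o^2 + 7*o^2 + 7*sqrt(2)*o/2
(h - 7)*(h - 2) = h^2 - 9*h + 14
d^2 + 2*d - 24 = (d - 4)*(d + 6)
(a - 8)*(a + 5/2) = a^2 - 11*a/2 - 20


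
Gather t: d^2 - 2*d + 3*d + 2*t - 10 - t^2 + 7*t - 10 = d^2 + d - t^2 + 9*t - 20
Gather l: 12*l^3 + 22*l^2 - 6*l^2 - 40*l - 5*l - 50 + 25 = 12*l^3 + 16*l^2 - 45*l - 25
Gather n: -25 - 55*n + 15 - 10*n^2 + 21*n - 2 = -10*n^2 - 34*n - 12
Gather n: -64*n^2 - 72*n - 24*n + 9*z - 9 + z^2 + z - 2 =-64*n^2 - 96*n + z^2 + 10*z - 11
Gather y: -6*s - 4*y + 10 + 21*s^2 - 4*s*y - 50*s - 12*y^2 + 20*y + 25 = 21*s^2 - 56*s - 12*y^2 + y*(16 - 4*s) + 35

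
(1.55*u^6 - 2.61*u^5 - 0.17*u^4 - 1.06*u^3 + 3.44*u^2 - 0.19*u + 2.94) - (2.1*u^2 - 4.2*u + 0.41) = 1.55*u^6 - 2.61*u^5 - 0.17*u^4 - 1.06*u^3 + 1.34*u^2 + 4.01*u + 2.53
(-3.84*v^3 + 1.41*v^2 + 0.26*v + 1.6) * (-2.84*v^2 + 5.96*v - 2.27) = 10.9056*v^5 - 26.8908*v^4 + 16.382*v^3 - 6.1951*v^2 + 8.9458*v - 3.632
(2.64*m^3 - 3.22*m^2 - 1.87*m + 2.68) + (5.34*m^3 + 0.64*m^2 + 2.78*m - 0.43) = 7.98*m^3 - 2.58*m^2 + 0.91*m + 2.25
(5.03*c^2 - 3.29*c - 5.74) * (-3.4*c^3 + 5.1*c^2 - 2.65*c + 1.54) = -17.102*c^5 + 36.839*c^4 - 10.5925*c^3 - 12.8093*c^2 + 10.1444*c - 8.8396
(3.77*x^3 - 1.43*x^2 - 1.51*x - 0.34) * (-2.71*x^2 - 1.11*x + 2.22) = -10.2167*x^5 - 0.309400000000001*x^4 + 14.0488*x^3 - 0.5771*x^2 - 2.9748*x - 0.7548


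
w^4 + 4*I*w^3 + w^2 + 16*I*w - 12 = (w - 2*I)*(w + I)*(w + 2*I)*(w + 3*I)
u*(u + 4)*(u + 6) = u^3 + 10*u^2 + 24*u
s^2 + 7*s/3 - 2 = (s - 2/3)*(s + 3)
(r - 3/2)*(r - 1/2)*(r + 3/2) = r^3 - r^2/2 - 9*r/4 + 9/8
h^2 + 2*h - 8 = (h - 2)*(h + 4)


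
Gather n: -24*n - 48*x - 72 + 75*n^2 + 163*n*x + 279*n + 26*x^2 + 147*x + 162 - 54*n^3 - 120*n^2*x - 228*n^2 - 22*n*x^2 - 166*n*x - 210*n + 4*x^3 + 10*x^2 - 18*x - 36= -54*n^3 + n^2*(-120*x - 153) + n*(-22*x^2 - 3*x + 45) + 4*x^3 + 36*x^2 + 81*x + 54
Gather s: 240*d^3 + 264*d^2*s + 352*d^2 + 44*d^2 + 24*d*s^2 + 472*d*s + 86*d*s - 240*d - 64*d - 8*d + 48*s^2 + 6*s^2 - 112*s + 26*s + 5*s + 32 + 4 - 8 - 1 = 240*d^3 + 396*d^2 - 312*d + s^2*(24*d + 54) + s*(264*d^2 + 558*d - 81) + 27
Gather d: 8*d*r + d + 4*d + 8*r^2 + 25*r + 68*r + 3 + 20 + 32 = d*(8*r + 5) + 8*r^2 + 93*r + 55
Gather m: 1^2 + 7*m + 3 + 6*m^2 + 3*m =6*m^2 + 10*m + 4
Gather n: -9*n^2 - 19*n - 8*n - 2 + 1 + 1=-9*n^2 - 27*n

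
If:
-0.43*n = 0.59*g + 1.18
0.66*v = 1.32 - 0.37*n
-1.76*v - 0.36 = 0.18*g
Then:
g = -4.29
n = 3.15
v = 0.23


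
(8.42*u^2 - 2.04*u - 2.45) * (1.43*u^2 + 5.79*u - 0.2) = 12.0406*u^4 + 45.8346*u^3 - 16.9991*u^2 - 13.7775*u + 0.49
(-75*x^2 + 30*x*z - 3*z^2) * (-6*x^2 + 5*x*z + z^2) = 450*x^4 - 555*x^3*z + 93*x^2*z^2 + 15*x*z^3 - 3*z^4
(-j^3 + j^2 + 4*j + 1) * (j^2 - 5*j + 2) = -j^5 + 6*j^4 - 3*j^3 - 17*j^2 + 3*j + 2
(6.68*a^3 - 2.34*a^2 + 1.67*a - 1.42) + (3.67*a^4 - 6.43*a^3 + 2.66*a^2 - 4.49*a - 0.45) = 3.67*a^4 + 0.25*a^3 + 0.32*a^2 - 2.82*a - 1.87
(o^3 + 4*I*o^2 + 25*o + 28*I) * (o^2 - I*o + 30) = o^5 + 3*I*o^4 + 59*o^3 + 123*I*o^2 + 778*o + 840*I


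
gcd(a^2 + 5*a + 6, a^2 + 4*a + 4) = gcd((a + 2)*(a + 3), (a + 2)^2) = a + 2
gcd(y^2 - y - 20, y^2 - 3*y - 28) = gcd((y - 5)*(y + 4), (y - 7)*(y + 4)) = y + 4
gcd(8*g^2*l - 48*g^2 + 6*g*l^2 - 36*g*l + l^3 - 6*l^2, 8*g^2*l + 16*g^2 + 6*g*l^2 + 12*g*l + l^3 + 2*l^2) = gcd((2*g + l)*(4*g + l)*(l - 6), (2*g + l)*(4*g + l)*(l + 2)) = 8*g^2 + 6*g*l + l^2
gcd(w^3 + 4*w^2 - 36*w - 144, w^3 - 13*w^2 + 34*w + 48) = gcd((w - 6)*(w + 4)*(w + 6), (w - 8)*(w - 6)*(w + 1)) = w - 6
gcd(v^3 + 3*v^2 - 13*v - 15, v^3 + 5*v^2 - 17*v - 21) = v^2 - 2*v - 3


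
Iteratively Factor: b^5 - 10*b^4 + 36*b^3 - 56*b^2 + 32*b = (b)*(b^4 - 10*b^3 + 36*b^2 - 56*b + 32) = b*(b - 2)*(b^3 - 8*b^2 + 20*b - 16) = b*(b - 2)^2*(b^2 - 6*b + 8) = b*(b - 2)^3*(b - 4)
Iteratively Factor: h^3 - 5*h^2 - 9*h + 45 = (h - 3)*(h^2 - 2*h - 15) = (h - 5)*(h - 3)*(h + 3)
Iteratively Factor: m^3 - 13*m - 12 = (m - 4)*(m^2 + 4*m + 3) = (m - 4)*(m + 3)*(m + 1)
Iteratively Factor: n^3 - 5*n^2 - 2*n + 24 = (n - 3)*(n^2 - 2*n - 8) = (n - 3)*(n + 2)*(n - 4)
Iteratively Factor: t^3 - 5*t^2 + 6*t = (t)*(t^2 - 5*t + 6) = t*(t - 3)*(t - 2)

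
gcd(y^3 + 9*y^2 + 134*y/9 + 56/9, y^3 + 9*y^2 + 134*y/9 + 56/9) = y^3 + 9*y^2 + 134*y/9 + 56/9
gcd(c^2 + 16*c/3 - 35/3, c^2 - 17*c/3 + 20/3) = c - 5/3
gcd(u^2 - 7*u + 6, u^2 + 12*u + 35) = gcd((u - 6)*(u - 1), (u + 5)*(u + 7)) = 1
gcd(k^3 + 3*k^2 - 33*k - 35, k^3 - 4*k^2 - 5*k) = k^2 - 4*k - 5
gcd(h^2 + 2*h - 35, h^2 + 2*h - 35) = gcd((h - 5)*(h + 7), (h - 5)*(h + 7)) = h^2 + 2*h - 35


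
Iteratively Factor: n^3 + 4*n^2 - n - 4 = (n + 1)*(n^2 + 3*n - 4) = (n - 1)*(n + 1)*(n + 4)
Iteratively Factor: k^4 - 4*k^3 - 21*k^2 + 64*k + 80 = (k + 4)*(k^3 - 8*k^2 + 11*k + 20) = (k + 1)*(k + 4)*(k^2 - 9*k + 20) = (k - 5)*(k + 1)*(k + 4)*(k - 4)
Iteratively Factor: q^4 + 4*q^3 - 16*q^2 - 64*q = (q + 4)*(q^3 - 16*q) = (q - 4)*(q + 4)*(q^2 + 4*q) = (q - 4)*(q + 4)^2*(q)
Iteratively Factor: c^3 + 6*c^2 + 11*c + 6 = (c + 2)*(c^2 + 4*c + 3) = (c + 1)*(c + 2)*(c + 3)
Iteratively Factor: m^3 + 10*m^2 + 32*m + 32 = (m + 2)*(m^2 + 8*m + 16) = (m + 2)*(m + 4)*(m + 4)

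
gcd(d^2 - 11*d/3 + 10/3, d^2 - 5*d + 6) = d - 2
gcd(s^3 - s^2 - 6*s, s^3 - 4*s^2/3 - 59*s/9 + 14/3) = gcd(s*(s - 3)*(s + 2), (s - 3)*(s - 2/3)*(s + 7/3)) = s - 3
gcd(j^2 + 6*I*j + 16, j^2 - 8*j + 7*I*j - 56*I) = 1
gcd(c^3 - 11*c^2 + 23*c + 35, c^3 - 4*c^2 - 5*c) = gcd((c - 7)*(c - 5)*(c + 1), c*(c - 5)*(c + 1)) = c^2 - 4*c - 5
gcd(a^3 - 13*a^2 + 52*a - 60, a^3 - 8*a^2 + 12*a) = a^2 - 8*a + 12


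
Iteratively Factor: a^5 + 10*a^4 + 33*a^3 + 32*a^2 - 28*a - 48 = (a + 2)*(a^4 + 8*a^3 + 17*a^2 - 2*a - 24) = (a - 1)*(a + 2)*(a^3 + 9*a^2 + 26*a + 24) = (a - 1)*(a + 2)^2*(a^2 + 7*a + 12) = (a - 1)*(a + 2)^2*(a + 3)*(a + 4)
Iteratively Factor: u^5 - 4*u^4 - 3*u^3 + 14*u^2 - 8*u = (u - 1)*(u^4 - 3*u^3 - 6*u^2 + 8*u) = u*(u - 1)*(u^3 - 3*u^2 - 6*u + 8) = u*(u - 1)^2*(u^2 - 2*u - 8) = u*(u - 4)*(u - 1)^2*(u + 2)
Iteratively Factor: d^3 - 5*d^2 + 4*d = (d - 4)*(d^2 - d) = (d - 4)*(d - 1)*(d)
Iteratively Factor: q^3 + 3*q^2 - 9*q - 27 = (q + 3)*(q^2 - 9) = (q - 3)*(q + 3)*(q + 3)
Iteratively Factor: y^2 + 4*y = (y + 4)*(y)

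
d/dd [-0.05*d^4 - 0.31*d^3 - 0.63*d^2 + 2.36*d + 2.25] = -0.2*d^3 - 0.93*d^2 - 1.26*d + 2.36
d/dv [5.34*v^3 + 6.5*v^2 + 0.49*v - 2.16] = 16.02*v^2 + 13.0*v + 0.49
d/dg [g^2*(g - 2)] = g*(3*g - 4)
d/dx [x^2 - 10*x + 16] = 2*x - 10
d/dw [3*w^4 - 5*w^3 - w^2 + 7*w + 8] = 12*w^3 - 15*w^2 - 2*w + 7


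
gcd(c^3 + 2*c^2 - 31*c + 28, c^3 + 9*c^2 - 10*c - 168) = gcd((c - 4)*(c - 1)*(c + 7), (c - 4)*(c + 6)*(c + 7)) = c^2 + 3*c - 28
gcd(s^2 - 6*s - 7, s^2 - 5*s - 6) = s + 1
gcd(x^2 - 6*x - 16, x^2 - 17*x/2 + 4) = x - 8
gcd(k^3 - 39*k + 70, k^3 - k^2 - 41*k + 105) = k^2 + 2*k - 35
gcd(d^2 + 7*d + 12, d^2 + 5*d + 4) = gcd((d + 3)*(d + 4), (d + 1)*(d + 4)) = d + 4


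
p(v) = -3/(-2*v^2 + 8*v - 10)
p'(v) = -3*(4*v - 8)/(-2*v^2 + 8*v - 10)^2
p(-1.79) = 0.10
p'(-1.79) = 0.05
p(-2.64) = 0.07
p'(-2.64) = 0.03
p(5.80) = 0.10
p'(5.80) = -0.05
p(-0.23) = 0.25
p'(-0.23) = 0.19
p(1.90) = 1.49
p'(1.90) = 0.29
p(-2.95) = 0.06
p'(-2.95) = 0.02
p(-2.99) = 0.06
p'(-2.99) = 0.02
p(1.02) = 0.77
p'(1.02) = 0.76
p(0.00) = 0.30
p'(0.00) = 0.24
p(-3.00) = 0.06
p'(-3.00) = 0.02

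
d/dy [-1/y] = y^(-2)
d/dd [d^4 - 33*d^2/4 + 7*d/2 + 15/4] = 4*d^3 - 33*d/2 + 7/2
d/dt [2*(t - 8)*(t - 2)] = 4*t - 20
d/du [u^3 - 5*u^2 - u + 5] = 3*u^2 - 10*u - 1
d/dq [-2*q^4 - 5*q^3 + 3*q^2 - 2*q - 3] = -8*q^3 - 15*q^2 + 6*q - 2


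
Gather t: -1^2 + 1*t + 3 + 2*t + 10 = 3*t + 12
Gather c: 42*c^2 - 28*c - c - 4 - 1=42*c^2 - 29*c - 5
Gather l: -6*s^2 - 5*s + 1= -6*s^2 - 5*s + 1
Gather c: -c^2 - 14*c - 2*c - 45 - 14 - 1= -c^2 - 16*c - 60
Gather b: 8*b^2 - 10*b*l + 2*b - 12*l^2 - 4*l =8*b^2 + b*(2 - 10*l) - 12*l^2 - 4*l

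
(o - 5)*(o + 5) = o^2 - 25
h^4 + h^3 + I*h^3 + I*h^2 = h^2*(h + 1)*(h + I)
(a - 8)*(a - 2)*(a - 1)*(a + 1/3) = a^4 - 32*a^3/3 + 67*a^2/3 - 22*a/3 - 16/3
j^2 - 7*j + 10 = (j - 5)*(j - 2)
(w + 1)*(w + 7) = w^2 + 8*w + 7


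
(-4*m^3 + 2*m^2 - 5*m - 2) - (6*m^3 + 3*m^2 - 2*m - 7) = -10*m^3 - m^2 - 3*m + 5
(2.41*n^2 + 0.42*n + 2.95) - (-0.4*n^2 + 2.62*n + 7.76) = 2.81*n^2 - 2.2*n - 4.81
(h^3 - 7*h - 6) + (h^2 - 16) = h^3 + h^2 - 7*h - 22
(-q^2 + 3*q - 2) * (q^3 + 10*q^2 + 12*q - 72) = -q^5 - 7*q^4 + 16*q^3 + 88*q^2 - 240*q + 144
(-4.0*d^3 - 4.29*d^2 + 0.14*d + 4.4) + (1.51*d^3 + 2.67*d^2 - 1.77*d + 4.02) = -2.49*d^3 - 1.62*d^2 - 1.63*d + 8.42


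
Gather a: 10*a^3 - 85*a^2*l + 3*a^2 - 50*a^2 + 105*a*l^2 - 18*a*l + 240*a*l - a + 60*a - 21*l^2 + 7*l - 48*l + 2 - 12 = 10*a^3 + a^2*(-85*l - 47) + a*(105*l^2 + 222*l + 59) - 21*l^2 - 41*l - 10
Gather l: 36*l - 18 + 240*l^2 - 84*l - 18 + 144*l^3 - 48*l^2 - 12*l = 144*l^3 + 192*l^2 - 60*l - 36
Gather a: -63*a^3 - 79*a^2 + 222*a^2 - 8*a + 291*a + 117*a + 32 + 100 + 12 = -63*a^3 + 143*a^2 + 400*a + 144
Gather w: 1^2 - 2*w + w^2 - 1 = w^2 - 2*w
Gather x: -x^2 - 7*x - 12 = -x^2 - 7*x - 12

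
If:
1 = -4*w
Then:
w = -1/4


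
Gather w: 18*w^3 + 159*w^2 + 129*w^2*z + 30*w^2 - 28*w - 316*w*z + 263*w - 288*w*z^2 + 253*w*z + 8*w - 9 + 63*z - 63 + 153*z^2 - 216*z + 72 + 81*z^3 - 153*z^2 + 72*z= 18*w^3 + w^2*(129*z + 189) + w*(-288*z^2 - 63*z + 243) + 81*z^3 - 81*z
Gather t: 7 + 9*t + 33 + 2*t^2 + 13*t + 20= 2*t^2 + 22*t + 60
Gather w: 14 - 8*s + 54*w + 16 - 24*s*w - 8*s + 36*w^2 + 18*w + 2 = -16*s + 36*w^2 + w*(72 - 24*s) + 32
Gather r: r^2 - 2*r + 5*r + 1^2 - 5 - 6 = r^2 + 3*r - 10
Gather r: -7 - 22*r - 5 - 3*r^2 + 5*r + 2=-3*r^2 - 17*r - 10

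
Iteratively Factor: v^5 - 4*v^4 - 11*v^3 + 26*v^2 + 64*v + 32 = (v - 4)*(v^4 - 11*v^2 - 18*v - 8) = (v - 4)^2*(v^3 + 4*v^2 + 5*v + 2) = (v - 4)^2*(v + 1)*(v^2 + 3*v + 2) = (v - 4)^2*(v + 1)*(v + 2)*(v + 1)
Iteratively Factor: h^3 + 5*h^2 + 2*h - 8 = (h - 1)*(h^2 + 6*h + 8) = (h - 1)*(h + 4)*(h + 2)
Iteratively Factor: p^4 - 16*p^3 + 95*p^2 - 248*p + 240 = (p - 3)*(p^3 - 13*p^2 + 56*p - 80) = (p - 5)*(p - 3)*(p^2 - 8*p + 16) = (p - 5)*(p - 4)*(p - 3)*(p - 4)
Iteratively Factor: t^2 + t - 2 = (t - 1)*(t + 2)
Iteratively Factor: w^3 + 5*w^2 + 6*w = (w)*(w^2 + 5*w + 6) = w*(w + 3)*(w + 2)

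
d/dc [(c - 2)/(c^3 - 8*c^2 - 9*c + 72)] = (c^3 - 8*c^2 - 9*c + (c - 2)*(-3*c^2 + 16*c + 9) + 72)/(c^3 - 8*c^2 - 9*c + 72)^2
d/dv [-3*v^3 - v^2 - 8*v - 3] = -9*v^2 - 2*v - 8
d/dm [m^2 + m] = 2*m + 1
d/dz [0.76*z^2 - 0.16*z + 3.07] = 1.52*z - 0.16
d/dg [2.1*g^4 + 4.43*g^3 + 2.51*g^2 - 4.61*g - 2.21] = 8.4*g^3 + 13.29*g^2 + 5.02*g - 4.61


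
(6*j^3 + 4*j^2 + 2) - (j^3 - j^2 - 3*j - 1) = 5*j^3 + 5*j^2 + 3*j + 3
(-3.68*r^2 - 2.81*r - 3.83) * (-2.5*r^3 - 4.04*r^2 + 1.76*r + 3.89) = 9.2*r^5 + 21.8922*r^4 + 14.4506*r^3 - 3.7876*r^2 - 17.6717*r - 14.8987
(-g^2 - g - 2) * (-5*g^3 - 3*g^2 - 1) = 5*g^5 + 8*g^4 + 13*g^3 + 7*g^2 + g + 2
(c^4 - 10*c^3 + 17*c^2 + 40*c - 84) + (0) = c^4 - 10*c^3 + 17*c^2 + 40*c - 84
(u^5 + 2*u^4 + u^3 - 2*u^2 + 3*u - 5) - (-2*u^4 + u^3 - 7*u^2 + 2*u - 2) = u^5 + 4*u^4 + 5*u^2 + u - 3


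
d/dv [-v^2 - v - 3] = -2*v - 1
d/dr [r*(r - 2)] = 2*r - 2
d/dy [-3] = 0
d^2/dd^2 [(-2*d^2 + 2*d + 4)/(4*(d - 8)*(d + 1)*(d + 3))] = (-d^3 + 6*d^2 - 102*d + 218)/(d^6 - 15*d^5 + 3*d^4 + 595*d^3 - 72*d^2 - 8640*d - 13824)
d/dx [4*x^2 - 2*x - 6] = 8*x - 2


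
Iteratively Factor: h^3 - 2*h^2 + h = (h)*(h^2 - 2*h + 1) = h*(h - 1)*(h - 1)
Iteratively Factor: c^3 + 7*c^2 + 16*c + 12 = (c + 3)*(c^2 + 4*c + 4) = (c + 2)*(c + 3)*(c + 2)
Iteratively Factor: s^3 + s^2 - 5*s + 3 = (s - 1)*(s^2 + 2*s - 3) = (s - 1)^2*(s + 3)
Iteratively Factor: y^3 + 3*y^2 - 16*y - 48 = (y - 4)*(y^2 + 7*y + 12) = (y - 4)*(y + 3)*(y + 4)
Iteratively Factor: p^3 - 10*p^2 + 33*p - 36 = (p - 3)*(p^2 - 7*p + 12) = (p - 4)*(p - 3)*(p - 3)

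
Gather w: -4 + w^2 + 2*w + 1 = w^2 + 2*w - 3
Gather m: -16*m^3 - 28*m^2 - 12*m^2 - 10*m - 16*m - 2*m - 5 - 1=-16*m^3 - 40*m^2 - 28*m - 6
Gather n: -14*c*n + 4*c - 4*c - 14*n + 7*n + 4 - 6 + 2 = n*(-14*c - 7)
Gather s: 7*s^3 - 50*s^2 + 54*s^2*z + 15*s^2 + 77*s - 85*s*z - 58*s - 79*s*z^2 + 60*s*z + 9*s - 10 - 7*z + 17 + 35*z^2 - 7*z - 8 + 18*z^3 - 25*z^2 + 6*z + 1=7*s^3 + s^2*(54*z - 35) + s*(-79*z^2 - 25*z + 28) + 18*z^3 + 10*z^2 - 8*z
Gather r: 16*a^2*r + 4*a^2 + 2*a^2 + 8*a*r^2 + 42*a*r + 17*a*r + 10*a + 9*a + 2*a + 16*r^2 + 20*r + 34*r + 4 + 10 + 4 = 6*a^2 + 21*a + r^2*(8*a + 16) + r*(16*a^2 + 59*a + 54) + 18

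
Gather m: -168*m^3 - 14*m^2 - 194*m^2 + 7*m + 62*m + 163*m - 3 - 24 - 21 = -168*m^3 - 208*m^2 + 232*m - 48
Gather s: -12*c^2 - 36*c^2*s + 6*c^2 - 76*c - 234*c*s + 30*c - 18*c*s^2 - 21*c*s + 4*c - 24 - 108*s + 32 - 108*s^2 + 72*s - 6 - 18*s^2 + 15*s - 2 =-6*c^2 - 42*c + s^2*(-18*c - 126) + s*(-36*c^2 - 255*c - 21)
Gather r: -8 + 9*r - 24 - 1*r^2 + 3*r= -r^2 + 12*r - 32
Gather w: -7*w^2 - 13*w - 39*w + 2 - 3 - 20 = -7*w^2 - 52*w - 21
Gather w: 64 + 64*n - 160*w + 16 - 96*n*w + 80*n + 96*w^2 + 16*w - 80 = 144*n + 96*w^2 + w*(-96*n - 144)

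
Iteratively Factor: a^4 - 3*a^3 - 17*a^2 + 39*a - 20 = (a - 1)*(a^3 - 2*a^2 - 19*a + 20) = (a - 5)*(a - 1)*(a^2 + 3*a - 4) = (a - 5)*(a - 1)*(a + 4)*(a - 1)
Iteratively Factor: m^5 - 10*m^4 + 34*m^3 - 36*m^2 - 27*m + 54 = (m + 1)*(m^4 - 11*m^3 + 45*m^2 - 81*m + 54) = (m - 3)*(m + 1)*(m^3 - 8*m^2 + 21*m - 18) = (m - 3)^2*(m + 1)*(m^2 - 5*m + 6) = (m - 3)^3*(m + 1)*(m - 2)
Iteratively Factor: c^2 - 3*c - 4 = (c - 4)*(c + 1)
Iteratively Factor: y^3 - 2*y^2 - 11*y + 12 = (y + 3)*(y^2 - 5*y + 4) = (y - 1)*(y + 3)*(y - 4)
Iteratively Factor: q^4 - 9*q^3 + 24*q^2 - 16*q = (q - 1)*(q^3 - 8*q^2 + 16*q) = q*(q - 1)*(q^2 - 8*q + 16) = q*(q - 4)*(q - 1)*(q - 4)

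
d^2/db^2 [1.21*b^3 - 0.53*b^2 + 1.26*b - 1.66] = 7.26*b - 1.06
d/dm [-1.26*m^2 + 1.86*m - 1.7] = 1.86 - 2.52*m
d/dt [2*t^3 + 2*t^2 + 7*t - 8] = 6*t^2 + 4*t + 7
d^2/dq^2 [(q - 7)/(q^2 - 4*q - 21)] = 2/(q^3 + 9*q^2 + 27*q + 27)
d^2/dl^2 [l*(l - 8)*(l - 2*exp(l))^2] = -4*l^3*exp(l) + 16*l^2*exp(2*l) + 8*l^2*exp(l) + 12*l^2 - 96*l*exp(2*l) + 104*l*exp(l) - 48*l - 120*exp(2*l) + 64*exp(l)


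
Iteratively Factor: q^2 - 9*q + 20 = (q - 5)*(q - 4)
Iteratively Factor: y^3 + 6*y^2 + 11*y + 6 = (y + 3)*(y^2 + 3*y + 2) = (y + 1)*(y + 3)*(y + 2)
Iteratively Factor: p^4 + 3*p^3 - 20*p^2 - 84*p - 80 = (p + 2)*(p^3 + p^2 - 22*p - 40) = (p - 5)*(p + 2)*(p^2 + 6*p + 8) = (p - 5)*(p + 2)^2*(p + 4)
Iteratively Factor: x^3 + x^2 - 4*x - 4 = (x + 1)*(x^2 - 4) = (x - 2)*(x + 1)*(x + 2)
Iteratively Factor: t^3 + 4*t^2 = (t + 4)*(t^2) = t*(t + 4)*(t)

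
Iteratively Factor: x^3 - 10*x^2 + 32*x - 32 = (x - 4)*(x^2 - 6*x + 8) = (x - 4)*(x - 2)*(x - 4)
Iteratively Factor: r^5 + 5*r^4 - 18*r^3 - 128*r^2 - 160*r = (r + 4)*(r^4 + r^3 - 22*r^2 - 40*r) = r*(r + 4)*(r^3 + r^2 - 22*r - 40) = r*(r + 4)^2*(r^2 - 3*r - 10) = r*(r - 5)*(r + 4)^2*(r + 2)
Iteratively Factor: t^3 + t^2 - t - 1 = (t + 1)*(t^2 - 1) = (t + 1)^2*(t - 1)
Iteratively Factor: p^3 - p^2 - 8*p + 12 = (p - 2)*(p^2 + p - 6) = (p - 2)^2*(p + 3)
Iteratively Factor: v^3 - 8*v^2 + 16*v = (v - 4)*(v^2 - 4*v) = v*(v - 4)*(v - 4)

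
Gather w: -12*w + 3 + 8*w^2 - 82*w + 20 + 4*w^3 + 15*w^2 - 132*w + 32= 4*w^3 + 23*w^2 - 226*w + 55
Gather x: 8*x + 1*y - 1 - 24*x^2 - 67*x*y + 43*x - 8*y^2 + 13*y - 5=-24*x^2 + x*(51 - 67*y) - 8*y^2 + 14*y - 6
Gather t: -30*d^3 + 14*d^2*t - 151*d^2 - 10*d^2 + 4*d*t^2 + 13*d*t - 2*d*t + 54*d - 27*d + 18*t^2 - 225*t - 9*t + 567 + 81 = -30*d^3 - 161*d^2 + 27*d + t^2*(4*d + 18) + t*(14*d^2 + 11*d - 234) + 648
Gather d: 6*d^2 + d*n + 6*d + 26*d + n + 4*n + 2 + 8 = 6*d^2 + d*(n + 32) + 5*n + 10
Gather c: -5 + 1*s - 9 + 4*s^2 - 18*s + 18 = 4*s^2 - 17*s + 4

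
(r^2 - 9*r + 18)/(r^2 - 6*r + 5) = (r^2 - 9*r + 18)/(r^2 - 6*r + 5)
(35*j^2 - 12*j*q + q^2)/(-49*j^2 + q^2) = (-5*j + q)/(7*j + q)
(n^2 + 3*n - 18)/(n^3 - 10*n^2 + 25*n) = (n^2 + 3*n - 18)/(n*(n^2 - 10*n + 25))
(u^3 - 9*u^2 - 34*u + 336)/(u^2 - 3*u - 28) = (u^2 - 2*u - 48)/(u + 4)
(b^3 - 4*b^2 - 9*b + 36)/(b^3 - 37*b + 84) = (b + 3)/(b + 7)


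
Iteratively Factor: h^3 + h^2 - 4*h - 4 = (h - 2)*(h^2 + 3*h + 2) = (h - 2)*(h + 2)*(h + 1)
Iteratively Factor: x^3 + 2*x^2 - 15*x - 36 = (x - 4)*(x^2 + 6*x + 9) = (x - 4)*(x + 3)*(x + 3)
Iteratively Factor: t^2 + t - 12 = (t - 3)*(t + 4)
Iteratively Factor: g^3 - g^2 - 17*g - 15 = (g + 3)*(g^2 - 4*g - 5) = (g + 1)*(g + 3)*(g - 5)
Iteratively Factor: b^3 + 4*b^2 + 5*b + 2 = (b + 2)*(b^2 + 2*b + 1) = (b + 1)*(b + 2)*(b + 1)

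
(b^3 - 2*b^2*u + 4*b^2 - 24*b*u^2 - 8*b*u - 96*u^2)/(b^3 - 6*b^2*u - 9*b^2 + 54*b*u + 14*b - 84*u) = (b^2 + 4*b*u + 4*b + 16*u)/(b^2 - 9*b + 14)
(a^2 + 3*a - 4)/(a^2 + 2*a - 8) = (a - 1)/(a - 2)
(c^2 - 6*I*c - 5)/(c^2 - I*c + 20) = (c - I)/(c + 4*I)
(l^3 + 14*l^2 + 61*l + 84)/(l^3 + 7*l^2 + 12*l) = (l + 7)/l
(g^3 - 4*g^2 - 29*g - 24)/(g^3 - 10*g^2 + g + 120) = (g + 1)/(g - 5)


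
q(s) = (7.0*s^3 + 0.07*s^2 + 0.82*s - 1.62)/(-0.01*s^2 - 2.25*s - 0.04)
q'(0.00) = -2298.62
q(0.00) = 40.50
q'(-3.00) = 18.99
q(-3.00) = -29.07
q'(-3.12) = 19.78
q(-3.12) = -31.40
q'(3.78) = -22.97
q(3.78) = -43.80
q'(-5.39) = 34.79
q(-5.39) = -93.26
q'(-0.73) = 3.16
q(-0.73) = -3.07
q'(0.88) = -6.32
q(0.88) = -1.94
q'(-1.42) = 8.58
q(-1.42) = -7.24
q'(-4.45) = 28.52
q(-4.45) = -63.51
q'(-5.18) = 33.38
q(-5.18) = -86.10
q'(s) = (0.02*s + 2.25)*(7.0*s^3 + 0.07*s^2 + 0.82*s - 1.62)/(-0.01*s^2 - 2.25*s - 0.04)^2 + (21.0*s^2 + 0.14*s + 0.82)/(-0.01*s^2 - 2.25*s - 0.04)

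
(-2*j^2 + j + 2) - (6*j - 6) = -2*j^2 - 5*j + 8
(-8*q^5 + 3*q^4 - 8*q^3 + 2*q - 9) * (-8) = 64*q^5 - 24*q^4 + 64*q^3 - 16*q + 72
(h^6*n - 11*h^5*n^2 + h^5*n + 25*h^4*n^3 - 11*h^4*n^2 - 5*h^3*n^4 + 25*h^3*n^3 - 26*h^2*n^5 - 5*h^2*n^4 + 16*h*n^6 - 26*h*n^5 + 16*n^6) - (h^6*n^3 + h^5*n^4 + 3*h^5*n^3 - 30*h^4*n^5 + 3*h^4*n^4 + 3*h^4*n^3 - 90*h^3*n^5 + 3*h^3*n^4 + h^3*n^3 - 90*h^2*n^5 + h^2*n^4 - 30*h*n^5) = -h^6*n^3 + h^6*n - h^5*n^4 - 3*h^5*n^3 - 11*h^5*n^2 + h^5*n + 30*h^4*n^5 - 3*h^4*n^4 + 22*h^4*n^3 - 11*h^4*n^2 + 90*h^3*n^5 - 8*h^3*n^4 + 24*h^3*n^3 + 64*h^2*n^5 - 6*h^2*n^4 + 16*h*n^6 + 4*h*n^5 + 16*n^6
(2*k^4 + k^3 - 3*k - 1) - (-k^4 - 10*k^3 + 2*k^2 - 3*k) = 3*k^4 + 11*k^3 - 2*k^2 - 1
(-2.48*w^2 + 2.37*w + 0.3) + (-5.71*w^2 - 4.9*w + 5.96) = -8.19*w^2 - 2.53*w + 6.26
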